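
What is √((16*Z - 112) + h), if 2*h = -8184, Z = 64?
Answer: 2*I*√795 ≈ 56.391*I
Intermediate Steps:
h = -4092 (h = (½)*(-8184) = -4092)
√((16*Z - 112) + h) = √((16*64 - 112) - 4092) = √((1024 - 112) - 4092) = √(912 - 4092) = √(-3180) = 2*I*√795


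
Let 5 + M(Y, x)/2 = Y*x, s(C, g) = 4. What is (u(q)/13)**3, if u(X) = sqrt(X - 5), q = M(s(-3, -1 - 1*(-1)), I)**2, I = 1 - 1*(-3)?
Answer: 479*sqrt(479)/2197 ≈ 4.7717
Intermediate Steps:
I = 4 (I = 1 + 3 = 4)
M(Y, x) = -10 + 2*Y*x (M(Y, x) = -10 + 2*(Y*x) = -10 + 2*Y*x)
q = 484 (q = (-10 + 2*4*4)**2 = (-10 + 32)**2 = 22**2 = 484)
u(X) = sqrt(-5 + X)
(u(q)/13)**3 = (sqrt(-5 + 484)/13)**3 = (sqrt(479)*(1/13))**3 = (sqrt(479)/13)**3 = 479*sqrt(479)/2197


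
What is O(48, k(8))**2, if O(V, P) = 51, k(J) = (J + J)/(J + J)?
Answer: 2601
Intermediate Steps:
k(J) = 1 (k(J) = (2*J)/((2*J)) = (2*J)*(1/(2*J)) = 1)
O(48, k(8))**2 = 51**2 = 2601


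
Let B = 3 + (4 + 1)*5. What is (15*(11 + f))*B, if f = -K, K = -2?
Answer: 5460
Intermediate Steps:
f = 2 (f = -1*(-2) = 2)
B = 28 (B = 3 + 5*5 = 3 + 25 = 28)
(15*(11 + f))*B = (15*(11 + 2))*28 = (15*13)*28 = 195*28 = 5460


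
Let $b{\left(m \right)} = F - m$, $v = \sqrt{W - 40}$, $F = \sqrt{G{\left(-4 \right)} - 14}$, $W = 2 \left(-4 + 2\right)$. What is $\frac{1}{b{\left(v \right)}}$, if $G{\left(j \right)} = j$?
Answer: $\frac{i}{- 3 \sqrt{2} + 2 \sqrt{11}} \approx 0.4183 i$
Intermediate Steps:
$W = -4$ ($W = 2 \left(-2\right) = -4$)
$F = 3 i \sqrt{2}$ ($F = \sqrt{-4 - 14} = \sqrt{-18} = 3 i \sqrt{2} \approx 4.2426 i$)
$v = 2 i \sqrt{11}$ ($v = \sqrt{-4 - 40} = \sqrt{-44} = 2 i \sqrt{11} \approx 6.6332 i$)
$b{\left(m \right)} = - m + 3 i \sqrt{2}$ ($b{\left(m \right)} = 3 i \sqrt{2} - m = - m + 3 i \sqrt{2}$)
$\frac{1}{b{\left(v \right)}} = \frac{1}{- 2 i \sqrt{11} + 3 i \sqrt{2}}$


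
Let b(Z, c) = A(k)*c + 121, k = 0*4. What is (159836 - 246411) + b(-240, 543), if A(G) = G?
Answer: -86454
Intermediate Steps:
k = 0
b(Z, c) = 121 (b(Z, c) = 0*c + 121 = 0 + 121 = 121)
(159836 - 246411) + b(-240, 543) = (159836 - 246411) + 121 = -86575 + 121 = -86454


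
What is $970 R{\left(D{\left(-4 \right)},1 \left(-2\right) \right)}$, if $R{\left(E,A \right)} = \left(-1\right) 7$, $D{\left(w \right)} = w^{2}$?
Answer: $-6790$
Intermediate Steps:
$R{\left(E,A \right)} = -7$
$970 R{\left(D{\left(-4 \right)},1 \left(-2\right) \right)} = 970 \left(-7\right) = -6790$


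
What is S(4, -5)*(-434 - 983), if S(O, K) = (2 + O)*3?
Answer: -25506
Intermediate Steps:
S(O, K) = 6 + 3*O
S(4, -5)*(-434 - 983) = (6 + 3*4)*(-434 - 983) = (6 + 12)*(-1417) = 18*(-1417) = -25506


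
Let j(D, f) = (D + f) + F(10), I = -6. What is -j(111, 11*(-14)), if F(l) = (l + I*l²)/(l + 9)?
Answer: 1407/19 ≈ 74.053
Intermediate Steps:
F(l) = (l - 6*l²)/(9 + l) (F(l) = (l - 6*l²)/(l + 9) = (l - 6*l²)/(9 + l))
j(D, f) = -590/19 + D + f (j(D, f) = (D + f) + 10*(1 - 6*10)/(9 + 10) = (D + f) + 10*(1 - 60)/19 = (D + f) + 10*(1/19)*(-59) = (D + f) - 590/19 = -590/19 + D + f)
-j(111, 11*(-14)) = -(-590/19 + 111 + 11*(-14)) = -(-590/19 + 111 - 154) = -1*(-1407/19) = 1407/19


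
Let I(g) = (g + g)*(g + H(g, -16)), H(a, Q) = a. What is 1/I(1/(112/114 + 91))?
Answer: 27489049/12996 ≈ 2115.2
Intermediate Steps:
I(g) = 4*g² (I(g) = (g + g)*(g + g) = (2*g)*(2*g) = 4*g²)
1/I(1/(112/114 + 91)) = 1/(4*(1/(112/114 + 91))²) = 1/(4*(1/(112*(1/114) + 91))²) = 1/(4*(1/(56/57 + 91))²) = 1/(4*(1/(5243/57))²) = 1/(4*(57/5243)²) = 1/(4*(3249/27489049)) = 1/(12996/27489049) = 27489049/12996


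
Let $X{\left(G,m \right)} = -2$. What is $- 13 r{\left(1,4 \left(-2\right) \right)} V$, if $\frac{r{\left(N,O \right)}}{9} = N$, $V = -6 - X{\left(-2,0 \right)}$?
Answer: $468$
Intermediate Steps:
$V = -4$ ($V = -6 - -2 = -6 + 2 = -4$)
$r{\left(N,O \right)} = 9 N$
$- 13 r{\left(1,4 \left(-2\right) \right)} V = - 13 \cdot 9 \cdot 1 \left(-4\right) = \left(-13\right) 9 \left(-4\right) = \left(-117\right) \left(-4\right) = 468$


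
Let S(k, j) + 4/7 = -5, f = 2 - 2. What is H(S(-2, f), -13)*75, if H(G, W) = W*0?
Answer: 0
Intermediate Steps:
f = 0
S(k, j) = -39/7 (S(k, j) = -4/7 - 5 = -39/7)
H(G, W) = 0
H(S(-2, f), -13)*75 = 0*75 = 0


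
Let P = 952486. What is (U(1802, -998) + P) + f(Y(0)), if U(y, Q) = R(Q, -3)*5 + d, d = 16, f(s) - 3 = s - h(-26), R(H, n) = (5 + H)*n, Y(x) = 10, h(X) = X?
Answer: 967436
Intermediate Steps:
R(H, n) = n*(5 + H)
f(s) = 29 + s (f(s) = 3 + (s - 1*(-26)) = 3 + (s + 26) = 3 + (26 + s) = 29 + s)
U(y, Q) = -59 - 15*Q (U(y, Q) = -3*(5 + Q)*5 + 16 = (-15 - 3*Q)*5 + 16 = (-75 - 15*Q) + 16 = -59 - 15*Q)
(U(1802, -998) + P) + f(Y(0)) = ((-59 - 15*(-998)) + 952486) + (29 + 10) = ((-59 + 14970) + 952486) + 39 = (14911 + 952486) + 39 = 967397 + 39 = 967436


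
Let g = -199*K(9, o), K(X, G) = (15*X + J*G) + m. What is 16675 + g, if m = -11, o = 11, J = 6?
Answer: -21135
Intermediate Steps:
K(X, G) = -11 + 6*G + 15*X (K(X, G) = (15*X + 6*G) - 11 = (6*G + 15*X) - 11 = -11 + 6*G + 15*X)
g = -37810 (g = -199*(-11 + 6*11 + 15*9) = -199*(-11 + 66 + 135) = -199*190 = -37810)
16675 + g = 16675 - 37810 = -21135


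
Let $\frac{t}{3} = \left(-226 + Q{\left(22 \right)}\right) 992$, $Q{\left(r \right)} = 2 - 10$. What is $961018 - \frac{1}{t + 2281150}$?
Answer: $\frac{1522988651787}{1584766} \approx 9.6102 \cdot 10^{5}$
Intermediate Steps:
$Q{\left(r \right)} = -8$ ($Q{\left(r \right)} = 2 - 10 = -8$)
$t = -696384$ ($t = 3 \left(-226 - 8\right) 992 = 3 \left(\left(-234\right) 992\right) = 3 \left(-232128\right) = -696384$)
$961018 - \frac{1}{t + 2281150} = 961018 - \frac{1}{-696384 + 2281150} = 961018 - \frac{1}{1584766} = \frac{1522988651787}{1584766}$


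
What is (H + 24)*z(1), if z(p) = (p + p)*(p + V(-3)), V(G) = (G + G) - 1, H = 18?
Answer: -504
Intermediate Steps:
V(G) = -1 + 2*G (V(G) = 2*G - 1 = -1 + 2*G)
z(p) = 2*p*(-7 + p) (z(p) = (p + p)*(p + (-1 + 2*(-3))) = (2*p)*(p + (-1 - 6)) = (2*p)*(p - 7) = (2*p)*(-7 + p) = 2*p*(-7 + p))
(H + 24)*z(1) = (18 + 24)*(2*1*(-7 + 1)) = 42*(2*1*(-6)) = 42*(-12) = -504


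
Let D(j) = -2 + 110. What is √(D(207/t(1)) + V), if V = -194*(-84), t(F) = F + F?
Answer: 2*√4101 ≈ 128.08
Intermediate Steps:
t(F) = 2*F
V = 16296
D(j) = 108
√(D(207/t(1)) + V) = √(108 + 16296) = √16404 = 2*√4101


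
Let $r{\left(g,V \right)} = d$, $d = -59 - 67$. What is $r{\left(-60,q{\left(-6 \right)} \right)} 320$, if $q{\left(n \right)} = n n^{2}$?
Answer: $-40320$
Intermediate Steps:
$q{\left(n \right)} = n^{3}$
$d = -126$ ($d = -59 - 67 = -126$)
$r{\left(g,V \right)} = -126$
$r{\left(-60,q{\left(-6 \right)} \right)} 320 = \left(-126\right) 320 = -40320$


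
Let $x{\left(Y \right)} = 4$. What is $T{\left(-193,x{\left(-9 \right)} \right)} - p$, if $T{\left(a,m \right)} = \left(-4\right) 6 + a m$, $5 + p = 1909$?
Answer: $-2700$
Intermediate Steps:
$p = 1904$ ($p = -5 + 1909 = 1904$)
$T{\left(a,m \right)} = -24 + a m$
$T{\left(-193,x{\left(-9 \right)} \right)} - p = \left(-24 - 772\right) - 1904 = -796 - 1904 = -2700$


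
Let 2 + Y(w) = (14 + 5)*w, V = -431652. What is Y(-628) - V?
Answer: 419718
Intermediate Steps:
Y(w) = -2 + 19*w (Y(w) = -2 + (14 + 5)*w = -2 + 19*w)
Y(-628) - V = (-2 + 19*(-628)) - 1*(-431652) = (-2 - 11932) + 431652 = -11934 + 431652 = 419718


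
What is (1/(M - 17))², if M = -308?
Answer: 1/105625 ≈ 9.4675e-6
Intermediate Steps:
(1/(M - 17))² = (1/(-308 - 17))² = (1/(-325))² = (-1/325)² = 1/105625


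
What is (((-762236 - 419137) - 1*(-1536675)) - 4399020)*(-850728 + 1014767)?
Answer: -663327457002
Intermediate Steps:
(((-762236 - 419137) - 1*(-1536675)) - 4399020)*(-850728 + 1014767) = ((-1181373 + 1536675) - 4399020)*164039 = (355302 - 4399020)*164039 = -4043718*164039 = -663327457002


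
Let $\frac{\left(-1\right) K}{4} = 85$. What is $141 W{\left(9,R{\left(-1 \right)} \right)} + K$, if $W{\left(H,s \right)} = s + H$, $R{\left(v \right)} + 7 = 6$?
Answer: $788$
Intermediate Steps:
$R{\left(v \right)} = -1$ ($R{\left(v \right)} = -7 + 6 = -1$)
$K = -340$ ($K = \left(-4\right) 85 = -340$)
$W{\left(H,s \right)} = H + s$
$141 W{\left(9,R{\left(-1 \right)} \right)} + K = 141 \left(9 - 1\right) - 340 = 141 \cdot 8 - 340 = 1128 - 340 = 788$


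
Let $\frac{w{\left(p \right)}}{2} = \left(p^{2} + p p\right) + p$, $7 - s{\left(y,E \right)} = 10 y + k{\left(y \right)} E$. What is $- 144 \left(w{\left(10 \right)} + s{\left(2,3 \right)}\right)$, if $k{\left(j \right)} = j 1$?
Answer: $-57744$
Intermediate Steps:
$k{\left(j \right)} = j$
$s{\left(y,E \right)} = 7 - 10 y - E y$ ($s{\left(y,E \right)} = 7 - \left(10 y + y E\right) = 7 - \left(10 y + E y\right) = 7 - 10 y - E y$)
$w{\left(p \right)} = 2 p + 4 p^{2}$ ($w{\left(p \right)} = 2 \left(\left(p^{2} + p p\right) + p\right) = 2 \left(\left(p^{2} + p^{2}\right) + p\right) = 2 \left(2 p^{2} + p\right) = 2 \left(p + 2 p^{2}\right) = 2 p + 4 p^{2}$)
$- 144 \left(w{\left(10 \right)} + s{\left(2,3 \right)}\right) = - 144 \left(2 \cdot 10 \left(1 + 2 \cdot 10\right) - \left(13 + 6\right)\right) = - 144 \left(2 \cdot 10 \left(1 + 20\right) - 19\right) = - 144 \left(2 \cdot 10 \cdot 21 - 19\right) = - 144 \left(420 - 19\right) = \left(-144\right) 401 = -57744$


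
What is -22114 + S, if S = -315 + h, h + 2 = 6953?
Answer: -15478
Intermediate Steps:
h = 6951 (h = -2 + 6953 = 6951)
S = 6636 (S = -315 + 6951 = 6636)
-22114 + S = -22114 + 6636 = -15478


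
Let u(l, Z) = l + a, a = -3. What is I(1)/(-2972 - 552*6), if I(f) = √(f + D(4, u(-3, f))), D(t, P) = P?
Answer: -I*√5/6284 ≈ -0.00035584*I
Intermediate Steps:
u(l, Z) = -3 + l (u(l, Z) = l - 3 = -3 + l)
I(f) = √(-6 + f) (I(f) = √(f + (-3 - 3)) = √(f - 6) = √(-6 + f))
I(1)/(-2972 - 552*6) = √(-6 + 1)/(-2972 - 552*6) = √(-5)/(-2972 - 3312) = (I*√5)/(-6284) = -I*√5/6284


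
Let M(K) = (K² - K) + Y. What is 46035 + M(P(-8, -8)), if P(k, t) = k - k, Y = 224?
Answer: 46259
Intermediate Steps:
P(k, t) = 0
M(K) = 224 + K² - K (M(K) = (K² - K) + 224 = 224 + K² - K)
46035 + M(P(-8, -8)) = 46035 + (224 + 0² - 1*0) = 46035 + (224 + 0 + 0) = 46035 + 224 = 46259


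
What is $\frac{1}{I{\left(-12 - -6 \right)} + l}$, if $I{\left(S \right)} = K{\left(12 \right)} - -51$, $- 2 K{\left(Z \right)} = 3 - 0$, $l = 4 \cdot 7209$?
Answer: $\frac{2}{57771} \approx 3.4619 \cdot 10^{-5}$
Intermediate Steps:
$l = 28836$
$K{\left(Z \right)} = - \frac{3}{2}$ ($K{\left(Z \right)} = - \frac{3 - 0}{2} = - \frac{3 + 0}{2} = \left(- \frac{1}{2}\right) 3 = - \frac{3}{2}$)
$I{\left(S \right)} = \frac{99}{2}$ ($I{\left(S \right)} = - \frac{3}{2} - -51 = - \frac{3}{2} + 51 = \frac{99}{2}$)
$\frac{1}{I{\left(-12 - -6 \right)} + l} = \frac{1}{\frac{99}{2} + 28836} = \frac{1}{\frac{57771}{2}} = \frac{2}{57771}$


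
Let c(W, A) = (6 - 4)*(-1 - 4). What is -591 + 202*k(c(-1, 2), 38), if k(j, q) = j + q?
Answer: 5065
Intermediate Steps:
c(W, A) = -10 (c(W, A) = 2*(-5) = -10)
-591 + 202*k(c(-1, 2), 38) = -591 + 202*(-10 + 38) = -591 + 202*28 = -591 + 5656 = 5065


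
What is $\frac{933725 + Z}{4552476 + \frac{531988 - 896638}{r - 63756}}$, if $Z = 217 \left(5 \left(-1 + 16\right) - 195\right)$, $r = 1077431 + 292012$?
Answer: $\frac{395050834865}{1981369455454} \approx 0.19938$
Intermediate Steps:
$r = 1369443$
$Z = -26040$ ($Z = 217 \left(5 \cdot 15 - 195\right) = 217 \left(75 - 195\right) = 217 \left(-120\right) = -26040$)
$\frac{933725 + Z}{4552476 + \frac{531988 - 896638}{r - 63756}} = \frac{933725 - 26040}{4552476 + \frac{531988 - 896638}{1369443 - 63756}} = \frac{907685}{4552476 - \frac{364650}{1305687}} = \frac{907685}{4552476 - \frac{121550}{435229}} = \frac{907685}{\frac{1981369455454}{435229}} = 907685 \cdot \frac{435229}{1981369455454} = \frac{395050834865}{1981369455454}$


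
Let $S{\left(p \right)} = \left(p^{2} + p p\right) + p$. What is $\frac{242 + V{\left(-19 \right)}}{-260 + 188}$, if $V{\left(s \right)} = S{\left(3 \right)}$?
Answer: $- \frac{263}{72} \approx -3.6528$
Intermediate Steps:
$S{\left(p \right)} = p + 2 p^{2}$ ($S{\left(p \right)} = \left(p^{2} + p^{2}\right) + p = 2 p^{2} + p = p + 2 p^{2}$)
$V{\left(s \right)} = 21$ ($V{\left(s \right)} = 3 \left(1 + 2 \cdot 3\right) = 3 \left(1 + 6\right) = 3 \cdot 7 = 21$)
$\frac{242 + V{\left(-19 \right)}}{-260 + 188} = \frac{242 + 21}{-260 + 188} = \frac{263}{-72} = 263 \left(- \frac{1}{72}\right) = - \frac{263}{72}$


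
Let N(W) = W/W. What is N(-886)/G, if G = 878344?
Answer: 1/878344 ≈ 1.1385e-6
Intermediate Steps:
N(W) = 1
N(-886)/G = 1/878344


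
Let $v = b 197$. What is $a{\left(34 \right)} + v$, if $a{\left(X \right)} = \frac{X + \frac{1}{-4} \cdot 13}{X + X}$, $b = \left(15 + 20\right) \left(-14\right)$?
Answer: $- \frac{26256037}{272} \approx -96530.0$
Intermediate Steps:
$b = -490$ ($b = 35 \left(-14\right) = -490$)
$a{\left(X \right)} = \frac{- \frac{13}{4} + X}{2 X}$ ($a{\left(X \right)} = \frac{X - \frac{13}{4}}{2 X} = \left(X - \frac{13}{4}\right) \frac{1}{2 X} = \left(- \frac{13}{4} + X\right) \frac{1}{2 X} = \frac{- \frac{13}{4} + X}{2 X}$)
$v = -96530$ ($v = \left(-490\right) 197 = -96530$)
$a{\left(34 \right)} + v = \frac{-13 + 4 \cdot 34}{8 \cdot 34} - 96530 = \frac{1}{8} \cdot \frac{1}{34} \left(-13 + 136\right) - 96530 = \frac{1}{8} \cdot \frac{1}{34} \cdot 123 - 96530 = \frac{123}{272} - 96530 = - \frac{26256037}{272}$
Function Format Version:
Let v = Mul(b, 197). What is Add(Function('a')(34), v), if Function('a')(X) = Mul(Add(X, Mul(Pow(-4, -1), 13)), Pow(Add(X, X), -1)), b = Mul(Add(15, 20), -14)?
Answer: Rational(-26256037, 272) ≈ -96530.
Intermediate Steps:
b = -490 (b = Mul(35, -14) = -490)
Function('a')(X) = Mul(Rational(1, 2), Pow(X, -1), Add(Rational(-13, 4), X)) (Function('a')(X) = Mul(Add(X, Mul(Rational(-1, 4), 13)), Pow(Mul(2, X), -1)) = Mul(Add(X, Rational(-13, 4)), Mul(Rational(1, 2), Pow(X, -1))) = Mul(Add(Rational(-13, 4), X), Mul(Rational(1, 2), Pow(X, -1))) = Mul(Rational(1, 2), Pow(X, -1), Add(Rational(-13, 4), X)))
v = -96530 (v = Mul(-490, 197) = -96530)
Add(Function('a')(34), v) = Add(Mul(Rational(1, 8), Pow(34, -1), Add(-13, Mul(4, 34))), -96530) = Add(Mul(Rational(1, 8), Rational(1, 34), Add(-13, 136)), -96530) = Add(Mul(Rational(1, 8), Rational(1, 34), 123), -96530) = Add(Rational(123, 272), -96530) = Rational(-26256037, 272)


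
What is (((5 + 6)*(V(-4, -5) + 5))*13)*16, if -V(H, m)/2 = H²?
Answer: -61776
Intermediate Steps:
V(H, m) = -2*H²
(((5 + 6)*(V(-4, -5) + 5))*13)*16 = (((5 + 6)*(-2*(-4)² + 5))*13)*16 = ((11*(-2*16 + 5))*13)*16 = ((11*(-32 + 5))*13)*16 = ((11*(-27))*13)*16 = -297*13*16 = -3861*16 = -61776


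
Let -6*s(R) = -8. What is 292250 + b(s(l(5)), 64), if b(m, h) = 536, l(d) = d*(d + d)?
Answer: 292786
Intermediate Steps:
l(d) = 2*d**2 (l(d) = d*(2*d) = 2*d**2)
s(R) = 4/3 (s(R) = -1/6*(-8) = 4/3)
292250 + b(s(l(5)), 64) = 292250 + 536 = 292786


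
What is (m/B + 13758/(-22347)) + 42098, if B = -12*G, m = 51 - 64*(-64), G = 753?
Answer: 944502951991/22436388 ≈ 42097.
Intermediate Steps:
m = 4147 (m = 51 + 4096 = 4147)
B = -9036 (B = -12*753 = -9036)
(m/B + 13758/(-22347)) + 42098 = (4147/(-9036) + 13758/(-22347)) + 42098 = (4147*(-1/9036) + 13758*(-1/22347)) + 42098 = (-4147/9036 - 4586/7449) + 42098 = -24110033/22436388 + 42098 = 944502951991/22436388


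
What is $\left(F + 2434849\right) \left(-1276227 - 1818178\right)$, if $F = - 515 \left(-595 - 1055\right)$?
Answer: $-10163879568595$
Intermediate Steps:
$F = 849750$ ($F = \left(-515\right) \left(-1650\right) = 849750$)
$\left(F + 2434849\right) \left(-1276227 - 1818178\right) = \left(849750 + 2434849\right) \left(-1276227 - 1818178\right) = 3284599 \left(-3094405\right) = -10163879568595$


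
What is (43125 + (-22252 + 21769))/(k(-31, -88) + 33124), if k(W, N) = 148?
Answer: 21321/16636 ≈ 1.2816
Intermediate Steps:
(43125 + (-22252 + 21769))/(k(-31, -88) + 33124) = (43125 + (-22252 + 21769))/(148 + 33124) = (43125 - 483)/33272 = 42642*(1/33272) = 21321/16636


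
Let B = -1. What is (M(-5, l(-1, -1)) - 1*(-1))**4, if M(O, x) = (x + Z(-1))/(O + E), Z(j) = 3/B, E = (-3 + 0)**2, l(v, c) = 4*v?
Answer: 81/256 ≈ 0.31641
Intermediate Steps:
E = 9 (E = (-3)**2 = 9)
Z(j) = -3 (Z(j) = 3/(-1) = 3*(-1) = -3)
M(O, x) = (-3 + x)/(9 + O) (M(O, x) = (x - 3)/(O + 9) = (-3 + x)/(9 + O))
(M(-5, l(-1, -1)) - 1*(-1))**4 = ((-3 + 4*(-1))/(9 - 5) - 1*(-1))**4 = ((-3 - 4)/4 + 1)**4 = ((1/4)*(-7) + 1)**4 = (-7/4 + 1)**4 = (-3/4)**4 = 81/256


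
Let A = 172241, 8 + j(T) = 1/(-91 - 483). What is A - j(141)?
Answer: 98870927/574 ≈ 1.7225e+5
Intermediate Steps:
j(T) = -4593/574 (j(T) = -8 + 1/(-91 - 483) = -8 + 1/(-574) = -8 - 1/574 = -4593/574)
A - j(141) = 172241 - 1*(-4593/574) = 172241 + 4593/574 = 98870927/574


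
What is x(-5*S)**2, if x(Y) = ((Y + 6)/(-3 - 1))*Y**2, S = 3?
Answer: 4100625/16 ≈ 2.5629e+5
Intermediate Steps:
x(Y) = Y**2*(-3/2 - Y/4) (x(Y) = ((6 + Y)/(-4))*Y**2 = ((6 + Y)*(-1/4))*Y**2 = (-3/2 - Y/4)*Y**2 = Y**2*(-3/2 - Y/4))
x(-5*S)**2 = ((-5*3)**2*(-6 - (-5)*3)/4)**2 = ((1/4)*(-15)**2*(-6 - 1*(-15)))**2 = ((1/4)*225*(-6 + 15))**2 = ((1/4)*225*9)**2 = (2025/4)**2 = 4100625/16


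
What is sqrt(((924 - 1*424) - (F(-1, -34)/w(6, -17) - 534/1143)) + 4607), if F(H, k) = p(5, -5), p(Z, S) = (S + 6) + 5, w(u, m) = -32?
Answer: sqrt(11862916203)/1524 ≈ 71.468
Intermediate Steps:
p(Z, S) = 11 + S (p(Z, S) = (6 + S) + 5 = 11 + S)
F(H, k) = 6 (F(H, k) = 11 - 5 = 6)
sqrt(((924 - 1*424) - (F(-1, -34)/w(6, -17) - 534/1143)) + 4607) = sqrt(((924 - 1*424) - (6/(-32) - 534/1143)) + 4607) = sqrt(((924 - 424) - (6*(-1/32) - 534*1/1143)) + 4607) = sqrt((500 - (-3/16 - 178/381)) + 4607) = sqrt((500 - 1*(-3991/6096)) + 4607) = sqrt((500 + 3991/6096) + 4607) = sqrt(3051991/6096 + 4607) = sqrt(31136263/6096) = sqrt(11862916203)/1524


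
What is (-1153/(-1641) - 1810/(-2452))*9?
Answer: 8696049/670622 ≈ 12.967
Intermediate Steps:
(-1153/(-1641) - 1810/(-2452))*9 = (-1153*(-1/1641) - 1810*(-1/2452))*9 = (1153/1641 + 905/1226)*9 = (2898683/2011866)*9 = 8696049/670622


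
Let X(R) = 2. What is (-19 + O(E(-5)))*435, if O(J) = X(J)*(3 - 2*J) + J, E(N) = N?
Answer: 870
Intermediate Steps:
O(J) = 6 - 3*J (O(J) = 2*(3 - 2*J) + J = (6 - 4*J) + J = 6 - 3*J)
(-19 + O(E(-5)))*435 = (-19 + (6 - 3*(-5)))*435 = (-19 + (6 + 15))*435 = (-19 + 21)*435 = 2*435 = 870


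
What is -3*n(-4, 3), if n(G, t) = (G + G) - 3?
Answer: 33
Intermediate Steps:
n(G, t) = -3 + 2*G (n(G, t) = 2*G - 3 = -3 + 2*G)
-3*n(-4, 3) = -3*(-3 + 2*(-4)) = -3*(-3 - 8) = -3*(-11) = 33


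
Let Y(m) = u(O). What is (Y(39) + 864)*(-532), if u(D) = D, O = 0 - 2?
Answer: -458584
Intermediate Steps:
O = -2
Y(m) = -2
(Y(39) + 864)*(-532) = (-2 + 864)*(-532) = 862*(-532) = -458584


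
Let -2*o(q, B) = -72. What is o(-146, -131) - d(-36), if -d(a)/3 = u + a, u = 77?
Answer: 159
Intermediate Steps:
o(q, B) = 36 (o(q, B) = -1/2*(-72) = 36)
d(a) = -231 - 3*a (d(a) = -3*(77 + a) = -231 - 3*a)
o(-146, -131) - d(-36) = 36 - (-231 - 3*(-36)) = 36 - (-231 + 108) = 36 - 1*(-123) = 36 + 123 = 159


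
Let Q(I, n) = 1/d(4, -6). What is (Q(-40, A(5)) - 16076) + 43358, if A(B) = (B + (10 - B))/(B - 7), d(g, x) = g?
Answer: 109129/4 ≈ 27282.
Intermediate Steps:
A(B) = 10/(-7 + B)
Q(I, n) = ¼ (Q(I, n) = 1/4 = ¼)
(Q(-40, A(5)) - 16076) + 43358 = (¼ - 16076) + 43358 = -64303/4 + 43358 = 109129/4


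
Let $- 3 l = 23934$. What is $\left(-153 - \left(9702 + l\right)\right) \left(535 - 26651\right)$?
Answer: $49019732$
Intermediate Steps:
$l = -7978$ ($l = \left(- \frac{1}{3}\right) 23934 = -7978$)
$\left(-153 - \left(9702 + l\right)\right) \left(535 - 26651\right) = \left(-153 - 1724\right) \left(535 - 26651\right) = \left(-153 + \left(-9702 + 7978\right)\right) \left(-26116\right) = \left(-153 - 1724\right) \left(-26116\right) = \left(-1877\right) \left(-26116\right) = 49019732$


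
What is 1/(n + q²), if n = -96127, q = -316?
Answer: 1/3729 ≈ 0.00026817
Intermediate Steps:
1/(n + q²) = 1/(-96127 + (-316)²) = 1/(-96127 + 99856) = 1/3729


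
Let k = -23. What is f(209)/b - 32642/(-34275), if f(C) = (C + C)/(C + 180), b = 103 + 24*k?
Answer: 5686957412/5986505775 ≈ 0.94996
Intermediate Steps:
b = -449 (b = 103 + 24*(-23) = 103 - 552 = -449)
f(C) = 2*C/(180 + C) (f(C) = (2*C)/(180 + C) = 2*C/(180 + C))
f(209)/b - 32642/(-34275) = (2*209/(180 + 209))/(-449) - 32642/(-34275) = (2*209/389)*(-1/449) - 32642*(-1/34275) = (2*209*(1/389))*(-1/449) + 32642/34275 = (418/389)*(-1/449) + 32642/34275 = -418/174661 + 32642/34275 = 5686957412/5986505775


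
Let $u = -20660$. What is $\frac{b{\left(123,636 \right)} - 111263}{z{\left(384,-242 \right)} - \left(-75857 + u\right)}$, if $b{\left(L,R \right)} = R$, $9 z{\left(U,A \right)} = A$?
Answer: $- \frac{995643}{868411} \approx -1.1465$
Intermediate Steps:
$z{\left(U,A \right)} = \frac{A}{9}$
$\frac{b{\left(123,636 \right)} - 111263}{z{\left(384,-242 \right)} - \left(-75857 + u\right)} = \frac{636 - 111263}{\frac{1}{9} \left(-242\right) + \left(75857 - -20660\right)} = - \frac{110627}{- \frac{242}{9} + \left(75857 + 20660\right)} = - \frac{110627}{- \frac{242}{9} + 96517} = - \frac{110627}{\frac{868411}{9}} = \left(-110627\right) \frac{9}{868411} = - \frac{995643}{868411}$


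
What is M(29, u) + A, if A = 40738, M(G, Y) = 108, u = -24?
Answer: 40846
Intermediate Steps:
M(29, u) + A = 108 + 40738 = 40846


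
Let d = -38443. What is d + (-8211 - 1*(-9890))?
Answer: -36764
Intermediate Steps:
d + (-8211 - 1*(-9890)) = -38443 + (-8211 - 1*(-9890)) = -38443 + (-8211 + 9890) = -38443 + 1679 = -36764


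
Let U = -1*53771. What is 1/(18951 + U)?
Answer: -1/34820 ≈ -2.8719e-5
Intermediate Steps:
U = -53771
1/(18951 + U) = 1/(18951 - 53771) = 1/(-34820) = -1/34820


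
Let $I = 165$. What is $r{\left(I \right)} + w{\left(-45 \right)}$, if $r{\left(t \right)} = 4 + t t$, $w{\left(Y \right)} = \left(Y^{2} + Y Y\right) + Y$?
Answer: $31234$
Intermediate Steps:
$w{\left(Y \right)} = Y + 2 Y^{2}$ ($w{\left(Y \right)} = \left(Y^{2} + Y^{2}\right) + Y = 2 Y^{2} + Y = Y + 2 Y^{2}$)
$r{\left(t \right)} = 4 + t^{2}$
$r{\left(I \right)} + w{\left(-45 \right)} = \left(4 + 165^{2}\right) - 45 \left(1 + 2 \left(-45\right)\right) = \left(4 + 27225\right) - 45 \left(1 - 90\right) = 27229 - -4005 = 27229 + 4005 = 31234$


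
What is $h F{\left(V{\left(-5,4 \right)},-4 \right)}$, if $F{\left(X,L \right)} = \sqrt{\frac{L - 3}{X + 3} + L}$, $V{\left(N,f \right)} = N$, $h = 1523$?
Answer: $\frac{1523 i \sqrt{2}}{2} \approx 1076.9 i$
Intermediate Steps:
$F{\left(X,L \right)} = \sqrt{L + \frac{-3 + L}{3 + X}}$ ($F{\left(X,L \right)} = \sqrt{\frac{-3 + L}{3 + X} + L} = \sqrt{L + \frac{-3 + L}{3 + X}}$)
$h F{\left(V{\left(-5,4 \right)},-4 \right)} = 1523 \sqrt{\frac{-3 - 4 - 4 \left(3 - 5\right)}{3 - 5}} = 1523 \sqrt{\frac{-3 - 4 - -8}{-2}} = 1523 \sqrt{- \frac{-3 - 4 + 8}{2}} = 1523 \sqrt{\left(- \frac{1}{2}\right) 1} = 1523 \sqrt{- \frac{1}{2}} = 1523 \frac{i \sqrt{2}}{2} = \frac{1523 i \sqrt{2}}{2}$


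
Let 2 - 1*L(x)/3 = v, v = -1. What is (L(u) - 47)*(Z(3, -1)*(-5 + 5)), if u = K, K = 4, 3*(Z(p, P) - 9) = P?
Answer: 0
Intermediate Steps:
Z(p, P) = 9 + P/3
u = 4
L(x) = 9 (L(x) = 6 - 3*(-1) = 6 + 3 = 9)
(L(u) - 47)*(Z(3, -1)*(-5 + 5)) = (9 - 47)*((9 + (⅓)*(-1))*(-5 + 5)) = -38*(9 - ⅓)*0 = -988*0/3 = -38*0 = 0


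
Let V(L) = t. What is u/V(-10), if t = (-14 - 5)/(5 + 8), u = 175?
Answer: -2275/19 ≈ -119.74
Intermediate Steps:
t = -19/13 ≈ -1.4615
V(L) = -19/13
u/V(-10) = 175/(-19/13) = 175*(-13/19) = -2275/19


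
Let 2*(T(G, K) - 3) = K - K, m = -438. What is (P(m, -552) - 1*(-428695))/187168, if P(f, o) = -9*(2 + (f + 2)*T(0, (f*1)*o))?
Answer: 440449/187168 ≈ 2.3532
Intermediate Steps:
T(G, K) = 3 (T(G, K) = 3 + (K - K)/2 = 3 + (½)*0 = 3 + 0 = 3)
P(f, o) = -72 - 27*f (P(f, o) = -9*(2 + (f + 2)*3) = -9*(2 + (2 + f)*3) = -9*(2 + (6 + 3*f)) = -9*(8 + 3*f) = -72 - 27*f)
(P(m, -552) - 1*(-428695))/187168 = ((-72 - 27*(-438)) - 1*(-428695))/187168 = ((-72 + 11826) + 428695)*(1/187168) = (11754 + 428695)*(1/187168) = 440449*(1/187168) = 440449/187168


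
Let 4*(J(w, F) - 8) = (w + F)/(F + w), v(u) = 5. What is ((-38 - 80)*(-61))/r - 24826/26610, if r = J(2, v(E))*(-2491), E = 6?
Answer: -467821133/364570305 ≈ -1.2832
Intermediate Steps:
J(w, F) = 33/4 (J(w, F) = 8 + ((w + F)/(F + w))/4 = 8 + ((F + w)/(F + w))/4 = 8 + (¼)*1 = 8 + ¼ = 33/4)
r = -82203/4 (r = (33/4)*(-2491) = -82203/4 ≈ -20551.)
((-38 - 80)*(-61))/r - 24826/26610 = ((-38 - 80)*(-61))/(-82203/4) - 24826/26610 = -118*(-61)*(-4/82203) - 24826*1/26610 = 7198*(-4/82203) - 12413/13305 = -28792/82203 - 12413/13305 = -467821133/364570305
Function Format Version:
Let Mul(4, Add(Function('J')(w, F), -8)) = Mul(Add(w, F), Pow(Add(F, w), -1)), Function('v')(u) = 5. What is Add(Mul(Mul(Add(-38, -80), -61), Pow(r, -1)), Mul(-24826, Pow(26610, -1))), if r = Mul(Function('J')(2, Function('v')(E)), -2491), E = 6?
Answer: Rational(-467821133, 364570305) ≈ -1.2832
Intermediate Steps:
Function('J')(w, F) = Rational(33, 4) (Function('J')(w, F) = Add(8, Mul(Rational(1, 4), Mul(Add(w, F), Pow(Add(F, w), -1)))) = Add(8, Mul(Rational(1, 4), Mul(Add(F, w), Pow(Add(F, w), -1)))) = Add(8, Mul(Rational(1, 4), 1)) = Add(8, Rational(1, 4)) = Rational(33, 4))
r = Rational(-82203, 4) (r = Mul(Rational(33, 4), -2491) = Rational(-82203, 4) ≈ -20551.)
Add(Mul(Mul(Add(-38, -80), -61), Pow(r, -1)), Mul(-24826, Pow(26610, -1))) = Add(Mul(Mul(Add(-38, -80), -61), Pow(Rational(-82203, 4), -1)), Mul(-24826, Pow(26610, -1))) = Add(Mul(Mul(-118, -61), Rational(-4, 82203)), Mul(-24826, Rational(1, 26610))) = Add(Mul(7198, Rational(-4, 82203)), Rational(-12413, 13305)) = Add(Rational(-28792, 82203), Rational(-12413, 13305)) = Rational(-467821133, 364570305)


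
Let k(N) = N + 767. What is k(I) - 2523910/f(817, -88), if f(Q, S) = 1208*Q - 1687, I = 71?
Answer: 823114752/985249 ≈ 835.44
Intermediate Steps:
f(Q, S) = -1687 + 1208*Q
k(N) = 767 + N
k(I) - 2523910/f(817, -88) = (767 + 71) - 2523910/(-1687 + 1208*817) = 838 - 2523910/(-1687 + 986936) = 838 - 2523910/985249 = 823114752/985249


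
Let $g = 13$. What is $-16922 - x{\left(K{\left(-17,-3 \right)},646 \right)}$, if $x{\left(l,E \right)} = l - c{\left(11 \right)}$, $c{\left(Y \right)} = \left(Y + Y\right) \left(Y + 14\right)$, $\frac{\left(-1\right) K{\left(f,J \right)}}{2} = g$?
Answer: $-16346$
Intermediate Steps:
$K{\left(f,J \right)} = -26$ ($K{\left(f,J \right)} = \left(-2\right) 13 = -26$)
$c{\left(Y \right)} = 2 Y \left(14 + Y\right)$
$x{\left(l,E \right)} = -550 + l$ ($x{\left(l,E \right)} = l - 2 \cdot 11 \left(14 + 11\right) = l - 2 \cdot 11 \cdot 25 = l - 550 = -550 + l$)
$-16922 - x{\left(K{\left(-17,-3 \right)},646 \right)} = -16922 - \left(-550 - 26\right) = -16922 - -576 = -16922 + 576 = -16346$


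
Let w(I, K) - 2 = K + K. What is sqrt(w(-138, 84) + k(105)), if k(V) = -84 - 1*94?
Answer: 2*I*sqrt(2) ≈ 2.8284*I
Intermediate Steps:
w(I, K) = 2 + 2*K (w(I, K) = 2 + (K + K) = 2 + 2*K)
k(V) = -178 (k(V) = -84 - 94 = -178)
sqrt(w(-138, 84) + k(105)) = sqrt((2 + 2*84) - 178) = sqrt((2 + 168) - 178) = sqrt(170 - 178) = sqrt(-8) = 2*I*sqrt(2)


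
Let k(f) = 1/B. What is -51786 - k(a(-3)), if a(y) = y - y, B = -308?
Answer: -15950087/308 ≈ -51786.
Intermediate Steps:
a(y) = 0
k(f) = -1/308 (k(f) = 1/(-308) = -1/308)
-51786 - k(a(-3)) = -51786 - 1*(-1/308) = -51786 + 1/308 = -15950087/308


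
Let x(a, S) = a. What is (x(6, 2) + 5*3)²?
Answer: 441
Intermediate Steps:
(x(6, 2) + 5*3)² = (6 + 5*3)² = (6 + 15)² = 21² = 441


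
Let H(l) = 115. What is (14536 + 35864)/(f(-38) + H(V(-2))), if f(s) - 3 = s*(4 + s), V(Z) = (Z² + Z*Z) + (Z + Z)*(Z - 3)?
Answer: 1680/47 ≈ 35.745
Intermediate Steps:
V(Z) = 2*Z² + 2*Z*(-3 + Z) (V(Z) = (Z² + Z²) + (2*Z)*(-3 + Z) = 2*Z² + 2*Z*(-3 + Z))
f(s) = 3 + s*(4 + s)
(14536 + 35864)/(f(-38) + H(V(-2))) = (14536 + 35864)/((3 + (-38)² + 4*(-38)) + 115) = 50400/((3 + 1444 - 152) + 115) = 50400/(1295 + 115) = 50400/1410 = 50400*(1/1410) = 1680/47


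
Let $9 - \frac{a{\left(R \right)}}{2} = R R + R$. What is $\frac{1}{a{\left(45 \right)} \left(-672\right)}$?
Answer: $\frac{1}{2769984} \approx 3.6101 \cdot 10^{-7}$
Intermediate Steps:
$a{\left(R \right)} = 18 - 2 R - 2 R^{2}$ ($a{\left(R \right)} = 18 - 2 \left(R R + R\right) = 18 - 2 \left(R^{2} + R\right) = 18 - 2 \left(R + R^{2}\right) = 18 - \left(2 R + 2 R^{2}\right) = 18 - 2 R - 2 R^{2}$)
$\frac{1}{a{\left(45 \right)} \left(-672\right)} = \frac{1}{\left(18 - 90 - 2 \cdot 45^{2}\right) \left(-672\right)} = \frac{1}{\left(18 - 90 - 4050\right) \left(-672\right)} = \frac{1}{\left(-4122\right) \left(-672\right)} = \frac{1}{2769984}$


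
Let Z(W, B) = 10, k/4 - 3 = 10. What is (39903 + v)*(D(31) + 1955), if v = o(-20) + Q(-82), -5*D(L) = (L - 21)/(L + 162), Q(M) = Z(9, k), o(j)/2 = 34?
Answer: 15085351053/193 ≈ 7.8162e+7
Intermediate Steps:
k = 52 (k = 12 + 4*10 = 12 + 40 = 52)
o(j) = 68 (o(j) = 2*34 = 68)
Q(M) = 10
D(L) = -(-21 + L)/(5*(162 + L)) (D(L) = -(L - 21)/(5*(L + 162)) = -(-21 + L)/(5*(162 + L)))
v = 78 (v = 68 + 10 = 78)
(39903 + v)*(D(31) + 1955) = (39903 + 78)*((21 - 1*31)/(5*(162 + 31)) + 1955) = 39981*((⅕)*(21 - 31)/193 + 1955) = 39981*((⅕)*(1/193)*(-10) + 1955) = 39981*(-2/193 + 1955) = 39981*(377313/193) = 15085351053/193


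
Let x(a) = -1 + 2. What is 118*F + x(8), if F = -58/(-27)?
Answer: 6871/27 ≈ 254.48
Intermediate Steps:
F = 58/27 (F = -58*(-1/27) = 58/27 ≈ 2.1481)
x(a) = 1
118*F + x(8) = 118*(58/27) + 1 = 6844/27 + 1 = 6871/27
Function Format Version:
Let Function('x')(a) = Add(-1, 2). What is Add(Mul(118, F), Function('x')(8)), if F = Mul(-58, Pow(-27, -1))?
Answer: Rational(6871, 27) ≈ 254.48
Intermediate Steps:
F = Rational(58, 27) (F = Mul(-58, Rational(-1, 27)) = Rational(58, 27) ≈ 2.1481)
Function('x')(a) = 1
Add(Mul(118, F), Function('x')(8)) = Add(Mul(118, Rational(58, 27)), 1) = Add(Rational(6844, 27), 1) = Rational(6871, 27)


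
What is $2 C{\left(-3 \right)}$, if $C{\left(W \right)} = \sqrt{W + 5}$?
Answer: $2 \sqrt{2} \approx 2.8284$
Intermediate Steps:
$C{\left(W \right)} = \sqrt{5 + W}$
$2 C{\left(-3 \right)} = 2 \sqrt{5 - 3} = 2 \sqrt{2}$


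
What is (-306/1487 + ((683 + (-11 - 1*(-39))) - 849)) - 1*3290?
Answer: -5097742/1487 ≈ -3428.2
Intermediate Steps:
(-306/1487 + ((683 + (-11 - 1*(-39))) - 849)) - 1*3290 = (-306*1/1487 + ((683 + (-11 + 39)) - 849)) - 3290 = (-306/1487 + ((683 + 28) - 849)) - 3290 = (-306/1487 + (711 - 849)) - 3290 = (-306/1487 - 138) - 3290 = -205512/1487 - 3290 = -5097742/1487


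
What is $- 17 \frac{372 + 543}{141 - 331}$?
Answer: $\frac{3111}{38} \approx 81.868$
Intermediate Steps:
$- 17 \frac{372 + 543}{141 - 331} = - 17 \frac{915}{-190} = - 17 \cdot 915 \left(- \frac{1}{190}\right) = \left(-17\right) \left(- \frac{183}{38}\right) = \frac{3111}{38}$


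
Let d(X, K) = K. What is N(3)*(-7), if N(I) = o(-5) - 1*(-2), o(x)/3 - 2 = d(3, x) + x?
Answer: 154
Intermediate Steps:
o(x) = 6 + 6*x (o(x) = 6 + 3*(x + x) = 6 + 3*(2*x) = 6 + 6*x)
N(I) = -22 (N(I) = (6 + 6*(-5)) - 1*(-2) = (6 - 30) + 2 = -24 + 2 = -22)
N(3)*(-7) = -22*(-7) = 154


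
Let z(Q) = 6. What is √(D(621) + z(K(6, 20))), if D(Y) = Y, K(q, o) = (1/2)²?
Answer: √627 ≈ 25.040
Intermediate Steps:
K(q, o) = ¼ (K(q, o) = (½)² = ¼)
√(D(621) + z(K(6, 20))) = √(621 + 6) = √627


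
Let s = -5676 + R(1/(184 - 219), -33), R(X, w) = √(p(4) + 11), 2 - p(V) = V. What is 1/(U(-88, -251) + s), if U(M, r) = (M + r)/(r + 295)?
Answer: -44/249951 ≈ -0.00017603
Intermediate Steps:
p(V) = 2 - V
U(M, r) = (M + r)/(295 + r)
R(X, w) = 3 (R(X, w) = √((2 - 1*4) + 11) = √((2 - 4) + 11) = √(-2 + 11) = √9 = 3)
s = -5673 (s = -5676 + 3 = -5673)
1/(U(-88, -251) + s) = 1/((-88 - 251)/(295 - 251) - 5673) = 1/(-339/44 - 5673) = 1/(-249951/44) = -44/249951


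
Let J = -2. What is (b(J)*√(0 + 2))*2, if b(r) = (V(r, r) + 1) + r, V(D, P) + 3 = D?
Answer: -12*√2 ≈ -16.971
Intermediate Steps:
V(D, P) = -3 + D
b(r) = -2 + 2*r (b(r) = ((-3 + r) + 1) + r = (-2 + r) + r = -2 + 2*r)
(b(J)*√(0 + 2))*2 = ((-2 + 2*(-2))*√(0 + 2))*2 = ((-2 - 4)*√2)*2 = -6*√2*2 = -12*√2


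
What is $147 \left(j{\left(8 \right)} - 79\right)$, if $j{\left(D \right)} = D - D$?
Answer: $-11613$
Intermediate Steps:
$j{\left(D \right)} = 0$
$147 \left(j{\left(8 \right)} - 79\right) = 147 \left(0 - 79\right) = 147 \left(-79\right) = -11613$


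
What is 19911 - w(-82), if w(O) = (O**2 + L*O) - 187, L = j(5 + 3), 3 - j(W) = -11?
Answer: 14522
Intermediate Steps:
j(W) = 14 (j(W) = 3 - 1*(-11) = 3 + 11 = 14)
L = 14
w(O) = -187 + O**2 + 14*O (w(O) = (O**2 + 14*O) - 187 = -187 + O**2 + 14*O)
19911 - w(-82) = 19911 - (-187 + (-82)**2 + 14*(-82)) = 19911 - (-187 + 6724 - 1148) = 19911 - 1*5389 = 19911 - 5389 = 14522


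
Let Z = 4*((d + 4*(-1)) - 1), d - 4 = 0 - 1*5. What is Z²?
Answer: 576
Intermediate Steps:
d = -1 (d = 4 + (0 - 1*5) = 4 + (0 - 5) = 4 - 5 = -1)
Z = -24 (Z = 4*((-1 + 4*(-1)) - 1) = 4*((-1 - 4) - 1) = 4*(-5 - 1) = 4*(-6) = -24)
Z² = (-24)² = 576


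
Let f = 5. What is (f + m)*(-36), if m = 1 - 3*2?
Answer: 0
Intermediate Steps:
m = -5 (m = 1 - 6 = -5)
(f + m)*(-36) = (5 - 5)*(-36) = 0*(-36) = 0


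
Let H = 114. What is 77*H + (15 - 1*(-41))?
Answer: 8834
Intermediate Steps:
77*H + (15 - 1*(-41)) = 77*114 + (15 - 1*(-41)) = 8778 + (15 + 41) = 8778 + 56 = 8834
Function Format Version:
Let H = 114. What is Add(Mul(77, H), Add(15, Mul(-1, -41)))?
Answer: 8834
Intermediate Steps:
Add(Mul(77, H), Add(15, Mul(-1, -41))) = Add(Mul(77, 114), Add(15, Mul(-1, -41))) = Add(8778, Add(15, 41)) = Add(8778, 56) = 8834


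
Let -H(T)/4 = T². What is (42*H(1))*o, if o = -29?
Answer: 4872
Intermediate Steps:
H(T) = -4*T²
(42*H(1))*o = (42*(-4*1²))*(-29) = (42*(-4*1))*(-29) = (42*(-4))*(-29) = -168*(-29) = 4872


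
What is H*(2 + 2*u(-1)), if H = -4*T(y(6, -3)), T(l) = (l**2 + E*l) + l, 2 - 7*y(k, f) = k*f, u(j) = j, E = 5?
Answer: 0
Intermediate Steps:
y(k, f) = 2/7 - f*k/7 (y(k, f) = 2/7 - k*f/7 = 2/7 - f*k/7)
T(l) = l**2 + 6*l (T(l) = (l**2 + 5*l) + l = l**2 + 6*l)
H = -4960/49 (H = -4*(2/7 - 1/7*(-3)*6)*(6 + (2/7 - 1/7*(-3)*6)) = -4*(2/7 + 18/7)*(6 + (2/7 + 18/7)) = -80*(6 + 20/7)/7 = -80*62/(7*7) = -4*1240/49 = -4960/49 ≈ -101.22)
H*(2 + 2*u(-1)) = -4960*(2 + 2*(-1))/49 = -4960*(2 - 2)/49 = -4960/49*0 = 0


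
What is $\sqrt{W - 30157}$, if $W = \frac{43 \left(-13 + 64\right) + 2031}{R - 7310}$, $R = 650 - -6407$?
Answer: $\frac{i \sqrt{15961885}}{23} \approx 173.71 i$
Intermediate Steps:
$R = 7057$ ($R = 650 + 6407 = 7057$)
$W = - \frac{384}{23}$ ($W = \frac{43 \left(-13 + 64\right) + 2031}{7057 - 7310} = \frac{43 \cdot 51 + 2031}{-253} = \left(2193 + 2031\right) \left(- \frac{1}{253}\right) = 4224 \left(- \frac{1}{253}\right) = - \frac{384}{23} \approx -16.696$)
$\sqrt{W - 30157} = \sqrt{- \frac{384}{23} - 30157} = \sqrt{- \frac{693995}{23}} = \frac{i \sqrt{15961885}}{23}$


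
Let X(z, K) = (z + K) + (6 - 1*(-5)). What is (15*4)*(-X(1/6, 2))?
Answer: -790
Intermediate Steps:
X(z, K) = 11 + K + z (X(z, K) = (K + z) + (6 + 5) = (K + z) + 11 = 11 + K + z)
(15*4)*(-X(1/6, 2)) = (15*4)*(-(11 + 2 + 1/6)) = 60*(-(11 + 2 + 1*(⅙))) = 60*(-(11 + 2 + ⅙)) = 60*(-1*79/6) = 60*(-79/6) = -790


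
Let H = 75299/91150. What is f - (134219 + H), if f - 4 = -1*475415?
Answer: -55567849799/91150 ≈ -6.0963e+5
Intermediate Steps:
f = -475411 (f = 4 - 1*475415 = 4 - 475415 = -475411)
H = 75299/91150 (H = 75299*(1/91150) = 75299/91150 ≈ 0.82610)
f - (134219 + H) = -475411 - (134219 + 75299/91150) = -475411 - 1*12234137149/91150 = -475411 - 12234137149/91150 = -55567849799/91150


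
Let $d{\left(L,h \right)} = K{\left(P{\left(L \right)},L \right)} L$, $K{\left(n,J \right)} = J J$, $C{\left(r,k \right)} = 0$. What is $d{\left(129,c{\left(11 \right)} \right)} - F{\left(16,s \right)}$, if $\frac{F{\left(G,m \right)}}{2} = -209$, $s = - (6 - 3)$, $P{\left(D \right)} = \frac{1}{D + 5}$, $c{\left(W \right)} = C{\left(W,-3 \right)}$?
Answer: $2147107$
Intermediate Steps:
$c{\left(W \right)} = 0$
$P{\left(D \right)} = \frac{1}{5 + D}$
$K{\left(n,J \right)} = J^{2}$
$s = -3$ ($s = \left(-1\right) 3 = -3$)
$F{\left(G,m \right)} = -418$ ($F{\left(G,m \right)} = 2 \left(-209\right) = -418$)
$d{\left(L,h \right)} = L^{3}$ ($d{\left(L,h \right)} = L^{2} L = L^{3}$)
$d{\left(129,c{\left(11 \right)} \right)} - F{\left(16,s \right)} = 129^{3} - -418 = 2146689 + 418 = 2147107$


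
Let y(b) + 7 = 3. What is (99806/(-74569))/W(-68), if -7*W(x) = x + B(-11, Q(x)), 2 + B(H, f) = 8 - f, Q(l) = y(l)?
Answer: -349321/2162501 ≈ -0.16154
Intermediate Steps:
y(b) = -4 (y(b) = -7 + 3 = -4)
Q(l) = -4
B(H, f) = 6 - f (B(H, f) = -2 + (8 - f) = 6 - f)
W(x) = -10/7 - x/7 (W(x) = -(x + (6 - 1*(-4)))/7 = -(x + (6 + 4))/7 = -(x + 10)/7 = -(10 + x)/7 = -10/7 - x/7)
(99806/(-74569))/W(-68) = (99806/(-74569))/(-10/7 - 1/7*(-68)) = (99806*(-1/74569))/(-10/7 + 68/7) = -99806/(74569*58/7) = -99806/74569*7/58 = -349321/2162501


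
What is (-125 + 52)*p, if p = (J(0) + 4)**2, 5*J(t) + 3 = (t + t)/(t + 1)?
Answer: -21097/25 ≈ -843.88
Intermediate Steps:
J(t) = -3/5 + 2*t/(5*(1 + t)) (J(t) = -3/5 + ((t + t)/(t + 1))/5 = -3/5 + ((2*t)/(1 + t))/5 = -3/5 + (2*t/(1 + t))/5 = -3/5 + 2*t/(5*(1 + t)))
p = 289/25 (p = ((-3 - 1*0)/(5*(1 + 0)) + 4)**2 = ((1/5)*(-3 + 0)/1 + 4)**2 = ((1/5)*1*(-3) + 4)**2 = (-3/5 + 4)**2 = (17/5)**2 = 289/25 ≈ 11.560)
(-125 + 52)*p = (-125 + 52)*(289/25) = -73*289/25 = -21097/25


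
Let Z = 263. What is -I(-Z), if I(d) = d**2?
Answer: -69169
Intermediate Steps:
-I(-Z) = -(-1*263)**2 = -1*(-263)**2 = -1*69169 = -69169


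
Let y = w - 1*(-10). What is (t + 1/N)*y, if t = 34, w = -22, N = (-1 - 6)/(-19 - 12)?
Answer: -3228/7 ≈ -461.14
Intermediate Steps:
N = 7/31 (N = -7/(-31) = -7*(-1/31) = 7/31 ≈ 0.22581)
y = -12 (y = -22 - 1*(-10) = -22 + 10 = -12)
(t + 1/N)*y = (34 + 1/(7/31))*(-12) = (34 + 31/7)*(-12) = (269/7)*(-12) = -3228/7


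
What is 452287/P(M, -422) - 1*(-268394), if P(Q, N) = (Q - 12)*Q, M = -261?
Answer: 19124329969/71253 ≈ 2.6840e+5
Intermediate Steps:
P(Q, N) = Q*(-12 + Q) (P(Q, N) = (-12 + Q)*Q = Q*(-12 + Q))
452287/P(M, -422) - 1*(-268394) = 452287/((-261*(-12 - 261))) - 1*(-268394) = 452287/((-261*(-273))) + 268394 = 452287/71253 + 268394 = 19124329969/71253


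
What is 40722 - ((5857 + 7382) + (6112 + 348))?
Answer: 21023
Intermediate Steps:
40722 - ((5857 + 7382) + (6112 + 348)) = 40722 - (13239 + 6460) = 40722 - 1*19699 = 40722 - 19699 = 21023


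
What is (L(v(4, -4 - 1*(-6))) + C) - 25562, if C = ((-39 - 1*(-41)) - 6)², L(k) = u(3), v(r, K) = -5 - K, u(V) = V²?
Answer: -25537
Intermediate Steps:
L(k) = 9 (L(k) = 3² = 9)
C = 16 (C = ((-39 + 41) - 6)² = (2 - 6)² = (-4)² = 16)
(L(v(4, -4 - 1*(-6))) + C) - 25562 = (9 + 16) - 25562 = 25 - 25562 = -25537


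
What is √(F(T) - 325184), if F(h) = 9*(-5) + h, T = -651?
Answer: 2*I*√81470 ≈ 570.86*I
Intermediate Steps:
F(h) = -45 + h
√(F(T) - 325184) = √((-45 - 651) - 325184) = √(-696 - 325184) = √(-325880) = 2*I*√81470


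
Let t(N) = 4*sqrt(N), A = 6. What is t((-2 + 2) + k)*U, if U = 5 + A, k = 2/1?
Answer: 44*sqrt(2) ≈ 62.225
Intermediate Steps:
k = 2 (k = 2*1 = 2)
U = 11 (U = 5 + 6 = 11)
t((-2 + 2) + k)*U = (4*sqrt((-2 + 2) + 2))*11 = (4*sqrt(0 + 2))*11 = (4*sqrt(2))*11 = 44*sqrt(2)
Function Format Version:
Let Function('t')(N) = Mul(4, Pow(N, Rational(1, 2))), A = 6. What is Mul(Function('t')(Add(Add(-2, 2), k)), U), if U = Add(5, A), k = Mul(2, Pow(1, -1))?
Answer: Mul(44, Pow(2, Rational(1, 2))) ≈ 62.225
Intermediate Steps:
k = 2 (k = Mul(2, 1) = 2)
U = 11 (U = Add(5, 6) = 11)
Mul(Function('t')(Add(Add(-2, 2), k)), U) = Mul(Mul(4, Pow(Add(Add(-2, 2), 2), Rational(1, 2))), 11) = Mul(Mul(4, Pow(Add(0, 2), Rational(1, 2))), 11) = Mul(Mul(4, Pow(2, Rational(1, 2))), 11) = Mul(44, Pow(2, Rational(1, 2)))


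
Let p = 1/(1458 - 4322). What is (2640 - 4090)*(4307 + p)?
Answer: -8943054075/1432 ≈ -6.2452e+6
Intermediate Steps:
p = -1/2864 (p = 1/(-2864) = -1/2864 ≈ -0.00034916)
(2640 - 4090)*(4307 + p) = (2640 - 4090)*(4307 - 1/2864) = -1450*12335247/2864 = -8943054075/1432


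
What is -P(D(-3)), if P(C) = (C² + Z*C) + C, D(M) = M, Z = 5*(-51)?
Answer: -771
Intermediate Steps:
Z = -255
P(C) = C² - 254*C (P(C) = (C² - 255*C) + C = C² - 254*C)
-P(D(-3)) = -(-3)*(-254 - 3) = -(-3)*(-257) = -1*771 = -771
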